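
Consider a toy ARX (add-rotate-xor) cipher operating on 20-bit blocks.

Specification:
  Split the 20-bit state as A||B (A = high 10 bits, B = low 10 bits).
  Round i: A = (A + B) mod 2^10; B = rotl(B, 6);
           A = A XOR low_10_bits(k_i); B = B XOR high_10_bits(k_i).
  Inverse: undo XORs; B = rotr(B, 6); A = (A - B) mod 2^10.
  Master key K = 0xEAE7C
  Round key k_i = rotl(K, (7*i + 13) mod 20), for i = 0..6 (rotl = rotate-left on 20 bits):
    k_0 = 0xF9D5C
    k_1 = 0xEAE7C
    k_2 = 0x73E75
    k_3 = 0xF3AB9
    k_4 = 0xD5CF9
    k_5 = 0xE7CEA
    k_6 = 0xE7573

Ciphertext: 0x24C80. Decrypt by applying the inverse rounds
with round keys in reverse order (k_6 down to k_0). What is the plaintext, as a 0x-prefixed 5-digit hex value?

s_0 = ciphertext = 0x24C80
s_1 = InvRound(s_0, k_6) = 0x011DC
s_2 = InvRound(s_1, k_5) = 0x2D439
s_3 = InvRound(s_2, k_4) = 0x57EED
s_4 = InvRound(s_3, k_3) = 0x6CA34
s_5 = InvRound(s_4, k_2) = 0x023BF
s_6 = InvRound(s_5, k_1) = 0x4D140
s_7 = InvRound(s_6, k_0) = 0x7BA7A

0x7BA7A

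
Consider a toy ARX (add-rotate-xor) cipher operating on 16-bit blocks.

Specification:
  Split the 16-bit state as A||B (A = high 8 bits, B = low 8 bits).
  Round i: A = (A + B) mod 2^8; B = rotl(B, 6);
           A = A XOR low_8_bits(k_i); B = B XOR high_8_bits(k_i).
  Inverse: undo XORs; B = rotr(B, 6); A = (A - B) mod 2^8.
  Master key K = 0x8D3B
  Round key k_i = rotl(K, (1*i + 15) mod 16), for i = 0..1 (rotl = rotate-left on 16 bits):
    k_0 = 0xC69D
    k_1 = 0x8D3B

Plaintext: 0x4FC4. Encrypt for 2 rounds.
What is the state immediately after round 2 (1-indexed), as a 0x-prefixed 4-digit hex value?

s_0 = plaintext = 0x4FC4
s_1 = Round(s_0, k_0) = 0x8EF7
s_2 = Round(s_1, k_1) = 0xBE70

0xBE70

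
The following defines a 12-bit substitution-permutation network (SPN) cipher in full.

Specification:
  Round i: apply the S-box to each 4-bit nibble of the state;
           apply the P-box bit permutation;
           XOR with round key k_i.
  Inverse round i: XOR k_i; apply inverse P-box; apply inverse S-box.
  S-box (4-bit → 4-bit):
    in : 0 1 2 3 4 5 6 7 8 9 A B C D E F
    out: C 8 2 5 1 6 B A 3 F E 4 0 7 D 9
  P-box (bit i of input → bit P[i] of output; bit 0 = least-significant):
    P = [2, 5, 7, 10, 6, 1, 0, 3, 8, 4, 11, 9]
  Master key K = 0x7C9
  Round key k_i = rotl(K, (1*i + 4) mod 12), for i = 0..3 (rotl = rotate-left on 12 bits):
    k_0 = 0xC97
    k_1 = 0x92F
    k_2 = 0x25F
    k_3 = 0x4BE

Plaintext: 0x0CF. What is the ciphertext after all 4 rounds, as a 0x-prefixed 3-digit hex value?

0x9CC

s_0 = plaintext = 0x0CF
s_1 = Round(s_0, k_0) = 0x293
s_2 = Round(s_1, k_1) = 0x9F0
s_3 = Round(s_2, k_2) = 0xD87
s_4 = Round(s_3, k_3) = 0x9CC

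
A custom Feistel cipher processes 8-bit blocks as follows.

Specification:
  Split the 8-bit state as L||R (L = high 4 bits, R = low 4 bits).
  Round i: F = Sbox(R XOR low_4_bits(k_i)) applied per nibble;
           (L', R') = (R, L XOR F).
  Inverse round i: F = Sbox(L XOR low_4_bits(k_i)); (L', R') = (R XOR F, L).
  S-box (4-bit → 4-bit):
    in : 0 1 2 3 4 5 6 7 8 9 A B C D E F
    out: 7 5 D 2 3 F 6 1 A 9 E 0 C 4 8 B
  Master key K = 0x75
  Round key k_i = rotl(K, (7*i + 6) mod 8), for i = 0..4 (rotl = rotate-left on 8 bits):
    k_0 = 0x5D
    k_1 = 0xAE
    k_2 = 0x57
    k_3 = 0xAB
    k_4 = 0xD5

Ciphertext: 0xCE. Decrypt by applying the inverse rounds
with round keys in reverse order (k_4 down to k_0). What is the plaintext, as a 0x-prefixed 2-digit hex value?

0x7A

s_0 = ciphertext = 0xCE
s_1 = InvRound(s_0, k_4) = 0x7C
s_2 = InvRound(s_1, k_3) = 0x07
s_3 = InvRound(s_2, k_2) = 0x60
s_4 = InvRound(s_3, k_1) = 0xA6
s_5 = InvRound(s_4, k_0) = 0x7A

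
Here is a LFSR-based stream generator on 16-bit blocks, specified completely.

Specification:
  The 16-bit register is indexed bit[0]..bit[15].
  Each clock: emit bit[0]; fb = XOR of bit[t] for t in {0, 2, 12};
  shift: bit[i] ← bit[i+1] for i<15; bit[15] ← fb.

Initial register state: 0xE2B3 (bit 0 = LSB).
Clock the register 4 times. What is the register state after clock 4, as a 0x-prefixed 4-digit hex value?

reg_0 = 0xE2B3
clock 1: out=1, reg = 0xF159
clock 2: out=1, reg = 0x78AC
clock 3: out=0, reg = 0x3C56
clock 4: out=0, reg = 0x1E2B

0x1E2B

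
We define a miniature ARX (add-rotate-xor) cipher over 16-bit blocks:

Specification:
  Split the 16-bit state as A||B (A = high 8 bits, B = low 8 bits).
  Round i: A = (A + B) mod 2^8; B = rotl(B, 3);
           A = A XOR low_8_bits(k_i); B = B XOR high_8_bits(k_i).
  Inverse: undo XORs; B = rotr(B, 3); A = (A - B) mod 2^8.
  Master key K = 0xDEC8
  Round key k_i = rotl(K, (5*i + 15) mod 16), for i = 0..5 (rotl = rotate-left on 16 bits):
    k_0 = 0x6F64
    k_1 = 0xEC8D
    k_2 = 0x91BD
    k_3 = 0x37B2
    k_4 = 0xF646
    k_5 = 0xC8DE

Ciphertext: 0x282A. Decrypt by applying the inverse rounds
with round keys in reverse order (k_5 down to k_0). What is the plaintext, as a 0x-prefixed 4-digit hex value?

0x9EB0

s_0 = ciphertext = 0x282A
s_1 = InvRound(s_0, k_5) = 0x9A5C
s_2 = InvRound(s_1, k_4) = 0x8755
s_3 = InvRound(s_2, k_3) = 0xE94C
s_4 = InvRound(s_3, k_2) = 0x99BB
s_5 = InvRound(s_4, k_1) = 0x2AEA
s_6 = InvRound(s_5, k_0) = 0x9EB0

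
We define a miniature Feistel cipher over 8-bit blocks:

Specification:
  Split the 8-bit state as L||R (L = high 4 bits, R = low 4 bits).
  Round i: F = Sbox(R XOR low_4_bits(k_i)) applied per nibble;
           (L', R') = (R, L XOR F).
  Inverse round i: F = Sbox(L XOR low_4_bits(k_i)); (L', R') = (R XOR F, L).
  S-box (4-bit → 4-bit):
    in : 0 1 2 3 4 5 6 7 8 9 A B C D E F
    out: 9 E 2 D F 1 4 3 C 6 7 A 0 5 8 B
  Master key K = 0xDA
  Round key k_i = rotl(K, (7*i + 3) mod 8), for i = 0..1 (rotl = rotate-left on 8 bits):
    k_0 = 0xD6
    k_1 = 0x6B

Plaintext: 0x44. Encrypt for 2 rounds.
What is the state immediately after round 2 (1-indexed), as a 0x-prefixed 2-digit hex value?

0x61

s_0 = plaintext = 0x44
s_1 = Round(s_0, k_0) = 0x46
s_2 = Round(s_1, k_1) = 0x61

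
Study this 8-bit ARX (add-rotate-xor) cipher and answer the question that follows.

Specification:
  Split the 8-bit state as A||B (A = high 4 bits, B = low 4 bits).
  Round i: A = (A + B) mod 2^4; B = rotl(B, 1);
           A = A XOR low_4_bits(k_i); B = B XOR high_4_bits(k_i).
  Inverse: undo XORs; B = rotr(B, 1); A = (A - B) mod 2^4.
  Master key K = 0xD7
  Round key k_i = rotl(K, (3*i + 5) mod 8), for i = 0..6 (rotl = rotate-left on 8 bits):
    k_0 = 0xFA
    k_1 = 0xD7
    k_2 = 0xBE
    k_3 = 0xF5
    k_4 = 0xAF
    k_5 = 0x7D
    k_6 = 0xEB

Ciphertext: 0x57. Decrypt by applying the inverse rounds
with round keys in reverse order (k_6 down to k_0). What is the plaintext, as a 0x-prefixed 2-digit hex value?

0xFB

s_0 = ciphertext = 0x57
s_1 = InvRound(s_0, k_6) = 0x2C
s_2 = InvRound(s_1, k_5) = 0x2D
s_3 = InvRound(s_2, k_4) = 0x2B
s_4 = InvRound(s_3, k_3) = 0x52
s_5 = InvRound(s_4, k_2) = 0xFC
s_6 = InvRound(s_5, k_1) = 0x08
s_7 = InvRound(s_6, k_0) = 0xFB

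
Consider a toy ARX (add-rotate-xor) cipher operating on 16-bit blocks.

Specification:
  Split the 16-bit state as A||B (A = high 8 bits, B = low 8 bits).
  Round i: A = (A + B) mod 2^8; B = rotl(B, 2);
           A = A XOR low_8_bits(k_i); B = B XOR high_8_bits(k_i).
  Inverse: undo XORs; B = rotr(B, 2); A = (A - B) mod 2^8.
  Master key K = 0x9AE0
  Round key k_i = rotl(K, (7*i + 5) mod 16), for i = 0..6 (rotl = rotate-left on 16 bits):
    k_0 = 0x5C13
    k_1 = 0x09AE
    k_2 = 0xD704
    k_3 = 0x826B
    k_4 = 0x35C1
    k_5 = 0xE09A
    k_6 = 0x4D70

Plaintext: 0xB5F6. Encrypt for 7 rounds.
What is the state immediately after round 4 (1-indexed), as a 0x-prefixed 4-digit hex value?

s_0 = plaintext = 0xB5F6
s_1 = Round(s_0, k_0) = 0xB887
s_2 = Round(s_1, k_1) = 0x9117
s_3 = Round(s_2, k_2) = 0xAC8B
s_4 = Round(s_3, k_3) = 0x5CAC
s_5 = Round(s_4, k_4) = 0xC987
s_6 = Round(s_5, k_5) = 0xCAFE
s_7 = Round(s_6, k_6) = 0xB8B6

0x5CAC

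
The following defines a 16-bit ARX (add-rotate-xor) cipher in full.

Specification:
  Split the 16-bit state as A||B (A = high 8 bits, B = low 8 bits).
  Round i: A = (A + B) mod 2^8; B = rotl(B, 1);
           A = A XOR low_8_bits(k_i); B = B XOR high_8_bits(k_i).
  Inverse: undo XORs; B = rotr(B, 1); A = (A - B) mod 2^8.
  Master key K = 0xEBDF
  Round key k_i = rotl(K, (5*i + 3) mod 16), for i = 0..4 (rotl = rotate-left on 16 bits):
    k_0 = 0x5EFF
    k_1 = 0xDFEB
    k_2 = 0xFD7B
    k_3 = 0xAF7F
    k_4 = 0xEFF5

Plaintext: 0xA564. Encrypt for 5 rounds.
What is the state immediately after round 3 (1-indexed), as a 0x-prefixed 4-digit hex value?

0x2218

s_0 = plaintext = 0xA564
s_1 = Round(s_0, k_0) = 0xF696
s_2 = Round(s_1, k_1) = 0x67F2
s_3 = Round(s_2, k_2) = 0x2218
s_4 = Round(s_3, k_3) = 0x459F
s_5 = Round(s_4, k_4) = 0x11D0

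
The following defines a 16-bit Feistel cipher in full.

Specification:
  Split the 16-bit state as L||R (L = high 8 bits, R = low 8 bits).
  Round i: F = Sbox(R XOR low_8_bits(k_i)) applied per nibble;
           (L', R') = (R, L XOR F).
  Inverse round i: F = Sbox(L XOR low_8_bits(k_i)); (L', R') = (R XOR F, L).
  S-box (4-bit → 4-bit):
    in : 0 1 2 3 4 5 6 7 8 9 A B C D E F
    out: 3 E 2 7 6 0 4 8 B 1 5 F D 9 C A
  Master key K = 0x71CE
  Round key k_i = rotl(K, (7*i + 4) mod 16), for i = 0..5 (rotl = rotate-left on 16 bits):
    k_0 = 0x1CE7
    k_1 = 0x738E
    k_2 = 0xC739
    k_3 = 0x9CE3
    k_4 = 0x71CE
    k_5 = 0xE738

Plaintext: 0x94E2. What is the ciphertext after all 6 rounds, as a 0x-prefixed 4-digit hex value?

s_0 = plaintext = 0x94E2
s_1 = Round(s_0, k_0) = 0xE2A4
s_2 = Round(s_1, k_1) = 0xA4C7
s_3 = Round(s_2, k_2) = 0xC708
s_4 = Round(s_3, k_3) = 0x0808
s_5 = Round(s_4, k_4) = 0x08DC
s_6 = Round(s_5, k_5) = 0xDCCE

0xDCCE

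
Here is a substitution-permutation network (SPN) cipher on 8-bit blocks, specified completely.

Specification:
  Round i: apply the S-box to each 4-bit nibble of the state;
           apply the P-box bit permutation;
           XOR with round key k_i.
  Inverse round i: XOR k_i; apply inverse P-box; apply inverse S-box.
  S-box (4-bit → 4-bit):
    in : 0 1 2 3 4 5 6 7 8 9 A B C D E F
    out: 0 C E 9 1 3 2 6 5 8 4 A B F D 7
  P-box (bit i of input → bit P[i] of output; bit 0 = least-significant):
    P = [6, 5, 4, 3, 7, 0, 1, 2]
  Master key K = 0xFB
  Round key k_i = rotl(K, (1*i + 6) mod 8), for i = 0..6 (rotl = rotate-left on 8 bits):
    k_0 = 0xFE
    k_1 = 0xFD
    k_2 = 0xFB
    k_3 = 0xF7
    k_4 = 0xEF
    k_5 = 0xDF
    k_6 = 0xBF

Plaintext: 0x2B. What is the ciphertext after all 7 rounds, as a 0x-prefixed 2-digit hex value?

s_0 = plaintext = 0x2B
s_1 = Round(s_0, k_0) = 0xD1
s_2 = Round(s_1, k_1) = 0x62
s_3 = Round(s_2, k_2) = 0xC2
s_4 = Round(s_3, k_3) = 0x4A
s_5 = Round(s_4, k_4) = 0x7F
s_6 = Round(s_5, k_5) = 0xAC
s_7 = Round(s_6, k_6) = 0xD5

0xD5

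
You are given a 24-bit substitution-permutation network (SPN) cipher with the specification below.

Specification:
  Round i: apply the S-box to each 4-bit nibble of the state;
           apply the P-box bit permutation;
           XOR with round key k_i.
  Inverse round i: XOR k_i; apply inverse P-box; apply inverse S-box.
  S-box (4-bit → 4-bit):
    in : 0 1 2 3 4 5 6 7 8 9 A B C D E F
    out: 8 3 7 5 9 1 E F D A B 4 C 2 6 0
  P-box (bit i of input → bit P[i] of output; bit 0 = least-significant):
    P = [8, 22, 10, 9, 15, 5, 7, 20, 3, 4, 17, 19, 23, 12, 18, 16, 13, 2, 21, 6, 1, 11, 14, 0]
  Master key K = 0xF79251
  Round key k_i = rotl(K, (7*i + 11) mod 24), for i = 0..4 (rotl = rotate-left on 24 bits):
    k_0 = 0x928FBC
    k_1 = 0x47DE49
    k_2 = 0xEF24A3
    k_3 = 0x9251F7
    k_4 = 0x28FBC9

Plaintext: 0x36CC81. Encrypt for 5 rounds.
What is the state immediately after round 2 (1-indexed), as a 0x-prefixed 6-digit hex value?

s_0 = plaintext = 0x36CC81
s_1 = Round(s_0, k_0) = 0xED4E7A
s_2 = Round(s_1, k_1) = 0x9415FD
s_3 = Round(s_2, k_2) = 0x2F1CEA
s_4 = Round(s_3, k_3) = 0x580A55
s_5 = Round(s_4, k_4) = 0x015A93

0x9415FD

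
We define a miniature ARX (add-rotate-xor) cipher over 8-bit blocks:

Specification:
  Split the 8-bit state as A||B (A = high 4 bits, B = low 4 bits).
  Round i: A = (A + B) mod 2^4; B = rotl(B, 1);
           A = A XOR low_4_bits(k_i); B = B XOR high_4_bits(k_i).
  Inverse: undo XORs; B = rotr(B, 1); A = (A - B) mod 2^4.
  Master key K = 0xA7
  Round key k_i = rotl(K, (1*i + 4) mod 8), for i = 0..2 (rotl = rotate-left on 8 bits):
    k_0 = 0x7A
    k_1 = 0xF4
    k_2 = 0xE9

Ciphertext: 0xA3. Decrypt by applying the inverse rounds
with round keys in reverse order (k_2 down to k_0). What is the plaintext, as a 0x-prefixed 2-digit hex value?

0x4F

s_0 = ciphertext = 0xA3
s_1 = InvRound(s_0, k_2) = 0x5E
s_2 = InvRound(s_1, k_1) = 0x98
s_3 = InvRound(s_2, k_0) = 0x4F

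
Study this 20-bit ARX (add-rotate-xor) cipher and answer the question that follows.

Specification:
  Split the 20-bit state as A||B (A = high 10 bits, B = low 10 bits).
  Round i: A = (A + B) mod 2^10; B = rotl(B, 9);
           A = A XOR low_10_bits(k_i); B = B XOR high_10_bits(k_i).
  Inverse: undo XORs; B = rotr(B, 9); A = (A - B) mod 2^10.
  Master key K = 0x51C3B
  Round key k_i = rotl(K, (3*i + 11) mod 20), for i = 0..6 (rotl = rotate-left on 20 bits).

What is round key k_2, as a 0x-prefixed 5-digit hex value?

0x6A387

K = 0x51C3B
k_0 = rotl(K, (3*0+11) mod 20) = rotl(K, 11) = 0x1DA8E
k_1 = rotl(K, (3*1+11) mod 20) = rotl(K, 14) = 0xED470
k_2 = rotl(K, (3*2+11) mod 20) = rotl(K, 17) = 0x6A387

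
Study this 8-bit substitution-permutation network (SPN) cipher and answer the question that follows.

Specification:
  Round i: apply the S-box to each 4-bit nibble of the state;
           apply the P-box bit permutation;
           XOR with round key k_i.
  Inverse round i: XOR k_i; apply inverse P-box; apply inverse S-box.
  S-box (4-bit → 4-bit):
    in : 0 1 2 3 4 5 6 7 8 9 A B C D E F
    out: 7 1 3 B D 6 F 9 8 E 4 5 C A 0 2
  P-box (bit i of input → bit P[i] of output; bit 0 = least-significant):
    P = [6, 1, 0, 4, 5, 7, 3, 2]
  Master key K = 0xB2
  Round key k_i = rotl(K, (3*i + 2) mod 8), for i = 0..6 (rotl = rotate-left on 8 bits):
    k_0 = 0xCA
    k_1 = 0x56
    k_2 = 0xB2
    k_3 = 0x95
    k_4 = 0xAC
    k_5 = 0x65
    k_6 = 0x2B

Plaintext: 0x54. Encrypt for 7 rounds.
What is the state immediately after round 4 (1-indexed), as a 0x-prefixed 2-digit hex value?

s_0 = plaintext = 0x54
s_1 = Round(s_0, k_0) = 0x13
s_2 = Round(s_1, k_1) = 0x24
s_3 = Round(s_2, k_2) = 0x43
s_4 = Round(s_3, k_3) = 0xEB
s_5 = Round(s_4, k_4) = 0xED
s_6 = Round(s_5, k_5) = 0x77
s_7 = Round(s_6, k_6) = 0x5F

0xEB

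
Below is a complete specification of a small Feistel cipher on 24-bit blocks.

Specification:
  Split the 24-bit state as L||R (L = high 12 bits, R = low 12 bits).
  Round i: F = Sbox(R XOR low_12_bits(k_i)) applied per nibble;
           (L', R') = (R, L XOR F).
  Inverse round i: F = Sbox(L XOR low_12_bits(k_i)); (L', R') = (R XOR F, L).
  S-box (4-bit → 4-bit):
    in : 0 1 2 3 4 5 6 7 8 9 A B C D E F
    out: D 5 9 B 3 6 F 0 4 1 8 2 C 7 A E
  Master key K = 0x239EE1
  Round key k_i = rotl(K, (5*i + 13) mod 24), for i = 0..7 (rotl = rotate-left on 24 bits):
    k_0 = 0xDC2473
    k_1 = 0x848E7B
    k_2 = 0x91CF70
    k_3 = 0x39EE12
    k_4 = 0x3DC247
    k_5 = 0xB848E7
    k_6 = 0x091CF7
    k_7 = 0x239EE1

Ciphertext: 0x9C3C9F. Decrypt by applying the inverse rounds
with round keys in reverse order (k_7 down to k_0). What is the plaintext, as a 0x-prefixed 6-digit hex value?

0x791675

s_0 = ciphertext = 0x9C3C9F
s_1 = InvRound(s_0, k_7) = 0xC069C3
s_2 = InvRound(s_1, k_6) = 0x426C06
s_3 = InvRound(s_2, k_5) = 0x0C3426
s_4 = InvRound(s_3, k_4) = 0xD650C3
s_5 = InvRound(s_4, k_3) = 0xBC3D65
s_6 = InvRound(s_5, k_2) = 0xE4EBC3
s_7 = InvRound(s_6, k_1) = 0x675E4E
s_8 = InvRound(s_7, k_0) = 0x791675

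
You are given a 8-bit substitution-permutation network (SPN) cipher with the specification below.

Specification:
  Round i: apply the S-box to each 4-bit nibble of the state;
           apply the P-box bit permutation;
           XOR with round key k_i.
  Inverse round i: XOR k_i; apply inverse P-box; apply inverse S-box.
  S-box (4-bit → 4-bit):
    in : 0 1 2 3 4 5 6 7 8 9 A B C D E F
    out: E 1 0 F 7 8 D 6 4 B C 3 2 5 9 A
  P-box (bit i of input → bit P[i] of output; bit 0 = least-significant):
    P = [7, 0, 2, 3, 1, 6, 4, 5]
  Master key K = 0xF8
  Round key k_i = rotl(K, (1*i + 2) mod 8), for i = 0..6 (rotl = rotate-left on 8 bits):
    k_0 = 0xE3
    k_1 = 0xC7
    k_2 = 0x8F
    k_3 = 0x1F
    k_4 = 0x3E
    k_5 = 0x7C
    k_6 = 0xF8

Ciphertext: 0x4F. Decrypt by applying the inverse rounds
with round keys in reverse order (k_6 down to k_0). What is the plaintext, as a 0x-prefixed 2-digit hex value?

0x25

s_0 = ciphertext = 0x4F
s_1 = InvRound(s_0, k_6) = 0x64
s_2 = InvRound(s_1, k_5) = 0x85
s_3 = InvRound(s_2, k_4) = 0x69
s_4 = InvRound(s_3, k_3) = 0x38
s_5 = InvRound(s_4, k_2) = 0x64
s_6 = InvRound(s_5, k_1) = 0xEB
s_7 = InvRound(s_6, k_0) = 0x25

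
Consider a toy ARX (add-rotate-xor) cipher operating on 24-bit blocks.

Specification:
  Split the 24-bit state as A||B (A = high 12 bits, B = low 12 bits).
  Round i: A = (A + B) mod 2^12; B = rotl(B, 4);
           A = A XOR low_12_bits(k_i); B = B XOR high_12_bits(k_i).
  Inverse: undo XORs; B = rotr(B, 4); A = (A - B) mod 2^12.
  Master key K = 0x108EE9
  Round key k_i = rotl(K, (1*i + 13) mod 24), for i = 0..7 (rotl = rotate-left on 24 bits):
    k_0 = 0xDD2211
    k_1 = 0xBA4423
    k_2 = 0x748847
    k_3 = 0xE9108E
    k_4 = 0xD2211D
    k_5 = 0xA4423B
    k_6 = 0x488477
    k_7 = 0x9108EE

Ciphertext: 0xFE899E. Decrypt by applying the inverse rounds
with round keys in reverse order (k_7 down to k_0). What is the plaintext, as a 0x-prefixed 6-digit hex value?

s_0 = ciphertext = 0xFE899E
s_1 = InvRound(s_0, k_7) = 0x8FEE08
s_2 = InvRound(s_1, k_6) = 0xBE10A8
s_3 = InvRound(s_2, k_5) = 0xD2CCAE
s_4 = InvRound(s_3, k_4) = 0x019C18
s_5 = InvRound(s_4, k_3) = 0x76F928
s_6 = InvRound(s_5, k_2) = 0xE420E6
s_7 = InvRound(s_6, k_1) = 0x7AD2B4
s_8 = InvRound(s_7, k_0) = 0xEC66F6

0xEC66F6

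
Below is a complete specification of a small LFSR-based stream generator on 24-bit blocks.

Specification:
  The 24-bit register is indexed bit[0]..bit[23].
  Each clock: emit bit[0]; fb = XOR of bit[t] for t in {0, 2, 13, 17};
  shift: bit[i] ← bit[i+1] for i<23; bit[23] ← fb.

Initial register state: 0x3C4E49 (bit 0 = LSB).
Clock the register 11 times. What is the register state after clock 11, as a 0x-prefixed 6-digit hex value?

reg_0 = 0x3C4E49
clock 1: out=1, reg = 0x9E2724
clock 2: out=0, reg = 0xCF1392
clock 3: out=0, reg = 0xE789C9
clock 4: out=1, reg = 0x73C4E4
clock 5: out=0, reg = 0x39E272
clock 6: out=0, reg = 0x9CF139
clock 7: out=1, reg = 0x4E789C
clock 8: out=0, reg = 0xA73C4E
clock 9: out=0, reg = 0xD39E27
clock 10: out=1, reg = 0xE9CF13
clock 11: out=1, reg = 0xF4E789

0xF4E789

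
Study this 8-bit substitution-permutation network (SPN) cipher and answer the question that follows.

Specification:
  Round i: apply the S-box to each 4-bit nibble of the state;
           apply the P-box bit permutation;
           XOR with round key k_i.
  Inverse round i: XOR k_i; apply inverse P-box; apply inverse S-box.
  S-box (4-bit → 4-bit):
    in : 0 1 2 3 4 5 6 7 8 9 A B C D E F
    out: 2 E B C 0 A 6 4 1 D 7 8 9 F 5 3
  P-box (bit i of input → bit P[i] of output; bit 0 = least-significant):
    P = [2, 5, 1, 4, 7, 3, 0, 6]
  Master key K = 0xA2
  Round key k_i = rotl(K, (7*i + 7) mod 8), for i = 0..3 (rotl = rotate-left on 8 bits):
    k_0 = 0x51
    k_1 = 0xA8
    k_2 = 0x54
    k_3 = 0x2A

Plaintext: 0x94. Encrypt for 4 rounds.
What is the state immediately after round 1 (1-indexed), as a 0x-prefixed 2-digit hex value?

0x90

s_0 = plaintext = 0x94
s_1 = Round(s_0, k_0) = 0x90
s_2 = Round(s_1, k_1) = 0x49
s_3 = Round(s_2, k_2) = 0x42
s_4 = Round(s_3, k_3) = 0x1E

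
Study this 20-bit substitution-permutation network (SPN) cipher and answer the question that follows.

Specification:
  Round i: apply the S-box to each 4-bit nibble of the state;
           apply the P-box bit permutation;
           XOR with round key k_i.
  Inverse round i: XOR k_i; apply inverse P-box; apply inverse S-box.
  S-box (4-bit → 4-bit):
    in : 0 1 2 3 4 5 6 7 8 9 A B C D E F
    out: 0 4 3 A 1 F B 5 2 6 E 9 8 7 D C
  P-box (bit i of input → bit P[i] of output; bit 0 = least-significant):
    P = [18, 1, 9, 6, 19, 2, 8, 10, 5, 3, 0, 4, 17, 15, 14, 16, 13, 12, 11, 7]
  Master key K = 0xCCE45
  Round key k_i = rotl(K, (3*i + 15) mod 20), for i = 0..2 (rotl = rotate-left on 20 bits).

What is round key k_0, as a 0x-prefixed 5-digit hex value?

K = 0xCCE45
k_0 = rotl(K, (3*0+15) mod 20) = rotl(K, 15) = 0x2E672

0x2E672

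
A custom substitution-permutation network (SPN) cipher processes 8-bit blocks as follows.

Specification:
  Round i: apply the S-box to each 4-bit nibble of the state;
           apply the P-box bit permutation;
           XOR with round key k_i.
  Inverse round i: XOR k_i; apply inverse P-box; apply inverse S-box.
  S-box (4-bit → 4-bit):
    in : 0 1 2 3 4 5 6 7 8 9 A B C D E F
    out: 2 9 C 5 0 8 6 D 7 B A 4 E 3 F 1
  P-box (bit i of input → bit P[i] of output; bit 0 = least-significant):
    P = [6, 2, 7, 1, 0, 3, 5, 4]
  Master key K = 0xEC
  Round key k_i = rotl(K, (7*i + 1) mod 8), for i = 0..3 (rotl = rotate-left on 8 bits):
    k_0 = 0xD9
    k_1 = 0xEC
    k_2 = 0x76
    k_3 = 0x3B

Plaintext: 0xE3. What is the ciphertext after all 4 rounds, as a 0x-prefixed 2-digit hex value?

0x9B

s_0 = plaintext = 0xE3
s_1 = Round(s_0, k_0) = 0x20
s_2 = Round(s_1, k_1) = 0xD8
s_3 = Round(s_2, k_2) = 0xBB
s_4 = Round(s_3, k_3) = 0x9B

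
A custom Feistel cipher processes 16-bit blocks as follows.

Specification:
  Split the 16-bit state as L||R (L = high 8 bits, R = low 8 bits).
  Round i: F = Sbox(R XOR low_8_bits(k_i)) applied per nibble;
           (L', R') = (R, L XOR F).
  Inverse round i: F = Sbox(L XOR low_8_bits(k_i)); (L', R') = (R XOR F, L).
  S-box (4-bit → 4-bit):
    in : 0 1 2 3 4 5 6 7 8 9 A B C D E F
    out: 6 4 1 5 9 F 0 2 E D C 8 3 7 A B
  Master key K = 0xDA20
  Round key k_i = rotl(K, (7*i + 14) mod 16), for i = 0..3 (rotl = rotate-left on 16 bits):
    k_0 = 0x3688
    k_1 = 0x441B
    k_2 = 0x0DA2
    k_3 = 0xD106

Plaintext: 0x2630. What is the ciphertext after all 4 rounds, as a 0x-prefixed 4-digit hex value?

s_0 = plaintext = 0x2630
s_1 = Round(s_0, k_0) = 0x30A8
s_2 = Round(s_1, k_1) = 0xA8B5
s_3 = Round(s_2, k_2) = 0xB5EA
s_4 = Round(s_3, k_3) = 0xEA16

0xEA16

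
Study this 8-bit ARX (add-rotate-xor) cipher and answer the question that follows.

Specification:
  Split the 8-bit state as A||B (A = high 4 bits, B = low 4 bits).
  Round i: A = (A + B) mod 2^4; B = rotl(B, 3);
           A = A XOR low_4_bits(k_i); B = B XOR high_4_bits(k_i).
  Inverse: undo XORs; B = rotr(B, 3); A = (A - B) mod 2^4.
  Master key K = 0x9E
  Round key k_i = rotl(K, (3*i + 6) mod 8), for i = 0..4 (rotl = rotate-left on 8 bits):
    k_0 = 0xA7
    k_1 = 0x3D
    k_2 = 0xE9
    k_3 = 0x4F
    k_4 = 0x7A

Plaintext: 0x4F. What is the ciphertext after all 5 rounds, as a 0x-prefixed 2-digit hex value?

0x4D

s_0 = plaintext = 0x4F
s_1 = Round(s_0, k_0) = 0x45
s_2 = Round(s_1, k_1) = 0x49
s_3 = Round(s_2, k_2) = 0x42
s_4 = Round(s_3, k_3) = 0x95
s_5 = Round(s_4, k_4) = 0x4D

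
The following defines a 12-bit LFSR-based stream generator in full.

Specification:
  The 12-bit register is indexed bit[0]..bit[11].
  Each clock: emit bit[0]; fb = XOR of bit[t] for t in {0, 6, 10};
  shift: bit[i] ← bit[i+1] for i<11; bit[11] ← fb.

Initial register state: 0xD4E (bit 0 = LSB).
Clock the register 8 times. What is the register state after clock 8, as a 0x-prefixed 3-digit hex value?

reg_0 = 0xD4E
clock 1: out=0, reg = 0x6A7
clock 2: out=1, reg = 0x353
clock 3: out=1, reg = 0x1A9
clock 4: out=1, reg = 0x8D4
clock 5: out=0, reg = 0xC6A
clock 6: out=0, reg = 0x635
clock 7: out=1, reg = 0x31A
clock 8: out=0, reg = 0x18D

0x18D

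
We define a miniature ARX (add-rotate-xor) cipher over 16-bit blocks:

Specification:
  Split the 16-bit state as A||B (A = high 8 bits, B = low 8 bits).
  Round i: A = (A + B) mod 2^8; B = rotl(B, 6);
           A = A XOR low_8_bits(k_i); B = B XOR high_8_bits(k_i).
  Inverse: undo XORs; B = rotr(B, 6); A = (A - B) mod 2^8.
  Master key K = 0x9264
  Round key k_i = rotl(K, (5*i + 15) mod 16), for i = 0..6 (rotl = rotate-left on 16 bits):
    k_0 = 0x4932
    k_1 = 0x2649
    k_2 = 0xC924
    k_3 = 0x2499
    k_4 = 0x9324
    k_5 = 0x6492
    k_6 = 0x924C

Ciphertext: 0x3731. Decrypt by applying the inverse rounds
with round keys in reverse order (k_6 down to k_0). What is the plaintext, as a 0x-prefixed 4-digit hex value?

0x5AF1

s_0 = ciphertext = 0x3731
s_1 = InvRound(s_0, k_6) = 0xED8E
s_2 = InvRound(s_1, k_5) = 0xD4AB
s_3 = InvRound(s_2, k_4) = 0x10E0
s_4 = InvRound(s_3, k_3) = 0x7613
s_5 = InvRound(s_4, k_2) = 0xE76B
s_6 = InvRound(s_5, k_1) = 0x7935
s_7 = InvRound(s_6, k_0) = 0x5AF1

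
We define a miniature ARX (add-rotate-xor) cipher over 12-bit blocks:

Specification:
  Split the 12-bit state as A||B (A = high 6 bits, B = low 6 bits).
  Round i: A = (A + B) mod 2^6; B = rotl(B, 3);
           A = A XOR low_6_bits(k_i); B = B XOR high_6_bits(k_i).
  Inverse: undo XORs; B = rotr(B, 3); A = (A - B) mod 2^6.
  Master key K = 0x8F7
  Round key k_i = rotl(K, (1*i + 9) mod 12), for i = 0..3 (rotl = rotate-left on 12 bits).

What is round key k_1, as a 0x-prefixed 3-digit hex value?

0xE3D

K = 0x8F7
k_0 = rotl(K, (1*0+9) mod 12) = rotl(K, 9) = 0xF1E
k_1 = rotl(K, (1*1+9) mod 12) = rotl(K, 10) = 0xE3D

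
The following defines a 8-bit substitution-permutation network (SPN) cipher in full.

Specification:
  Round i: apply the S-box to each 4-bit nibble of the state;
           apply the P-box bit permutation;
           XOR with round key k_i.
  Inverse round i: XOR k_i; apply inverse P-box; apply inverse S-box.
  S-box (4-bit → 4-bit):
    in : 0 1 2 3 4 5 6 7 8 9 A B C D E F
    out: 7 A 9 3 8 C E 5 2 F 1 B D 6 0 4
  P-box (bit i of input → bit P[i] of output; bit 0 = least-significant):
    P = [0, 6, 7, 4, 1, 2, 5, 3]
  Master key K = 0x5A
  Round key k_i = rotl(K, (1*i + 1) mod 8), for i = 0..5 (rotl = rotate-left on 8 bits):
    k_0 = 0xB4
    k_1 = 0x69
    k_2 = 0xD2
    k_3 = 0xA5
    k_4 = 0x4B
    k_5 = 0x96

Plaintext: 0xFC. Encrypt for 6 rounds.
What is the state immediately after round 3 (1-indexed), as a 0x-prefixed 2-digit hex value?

0x76

s_0 = plaintext = 0xFC
s_1 = Round(s_0, k_0) = 0x05
s_2 = Round(s_1, k_1) = 0xDF
s_3 = Round(s_2, k_2) = 0x76
s_4 = Round(s_3, k_3) = 0x57
s_5 = Round(s_4, k_4) = 0xE2
s_6 = Round(s_5, k_5) = 0x87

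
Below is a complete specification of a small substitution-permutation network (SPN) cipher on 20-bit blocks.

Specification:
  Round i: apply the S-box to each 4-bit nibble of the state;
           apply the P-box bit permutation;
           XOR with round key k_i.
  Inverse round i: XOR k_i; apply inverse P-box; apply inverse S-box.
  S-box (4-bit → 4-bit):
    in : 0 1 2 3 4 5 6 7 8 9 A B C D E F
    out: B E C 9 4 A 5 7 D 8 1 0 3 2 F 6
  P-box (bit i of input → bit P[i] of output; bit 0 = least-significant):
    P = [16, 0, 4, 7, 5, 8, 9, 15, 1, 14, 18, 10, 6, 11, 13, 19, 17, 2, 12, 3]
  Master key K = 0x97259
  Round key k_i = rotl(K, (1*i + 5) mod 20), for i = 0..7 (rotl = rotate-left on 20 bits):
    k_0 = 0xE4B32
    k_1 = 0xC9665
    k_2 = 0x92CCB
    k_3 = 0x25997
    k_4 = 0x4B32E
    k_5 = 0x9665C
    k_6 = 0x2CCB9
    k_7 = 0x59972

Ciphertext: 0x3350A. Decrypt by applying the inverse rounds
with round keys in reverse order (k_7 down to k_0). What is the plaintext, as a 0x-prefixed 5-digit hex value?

0x3CD5D

s_0 = ciphertext = 0x3350A
s_1 = InvRound(s_0, k_7) = 0x37234
s_2 = InvRound(s_1, k_6) = 0x1F920
s_3 = InvRound(s_2, k_5) = 0x109E4
s_4 = InvRound(s_3, k_4) = 0x27623
s_5 = InvRound(s_4, k_3) = 0xDF972
s_6 = InvRound(s_5, k_2) = 0x2B101
s_7 = InvRound(s_6, k_1) = 0xC827B
s_8 = InvRound(s_7, k_0) = 0x3CD5D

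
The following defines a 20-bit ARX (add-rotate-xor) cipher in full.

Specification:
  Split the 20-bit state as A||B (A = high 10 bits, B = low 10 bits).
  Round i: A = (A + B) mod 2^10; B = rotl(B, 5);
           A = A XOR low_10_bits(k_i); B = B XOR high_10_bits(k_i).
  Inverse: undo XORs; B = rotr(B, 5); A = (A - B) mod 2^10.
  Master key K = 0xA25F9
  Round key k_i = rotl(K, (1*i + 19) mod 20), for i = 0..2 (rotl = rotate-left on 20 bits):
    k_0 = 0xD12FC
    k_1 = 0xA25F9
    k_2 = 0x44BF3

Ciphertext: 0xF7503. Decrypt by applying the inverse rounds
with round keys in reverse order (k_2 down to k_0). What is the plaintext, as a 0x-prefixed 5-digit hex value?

s_0 = ciphertext = 0xF7503
s_1 = InvRound(s_0, k_2) = 0x83A20
s_2 = InvRound(s_1, k_1) = 0xB4925
s_3 = InvRound(s_2, k_0) = 0xFEC33

0xFEC33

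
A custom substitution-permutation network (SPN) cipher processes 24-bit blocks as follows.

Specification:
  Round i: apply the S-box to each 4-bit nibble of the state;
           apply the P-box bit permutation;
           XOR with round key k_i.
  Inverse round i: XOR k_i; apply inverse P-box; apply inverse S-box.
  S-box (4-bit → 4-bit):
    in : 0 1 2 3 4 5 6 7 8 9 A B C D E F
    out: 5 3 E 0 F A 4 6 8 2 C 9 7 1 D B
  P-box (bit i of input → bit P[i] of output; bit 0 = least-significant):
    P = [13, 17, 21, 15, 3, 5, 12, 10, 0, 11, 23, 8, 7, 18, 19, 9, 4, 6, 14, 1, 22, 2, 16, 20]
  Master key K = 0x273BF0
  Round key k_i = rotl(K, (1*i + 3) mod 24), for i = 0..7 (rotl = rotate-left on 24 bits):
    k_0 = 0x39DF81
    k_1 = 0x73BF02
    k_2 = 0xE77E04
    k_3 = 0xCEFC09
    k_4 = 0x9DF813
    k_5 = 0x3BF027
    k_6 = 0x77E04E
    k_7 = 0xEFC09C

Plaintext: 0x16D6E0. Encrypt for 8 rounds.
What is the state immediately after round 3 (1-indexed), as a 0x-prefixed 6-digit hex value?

0x67C03F

s_0 = plaintext = 0x16D6E0
s_1 = Round(s_0, k_0) = 0xD9AB0D
s_2 = Round(s_1, k_1) = 0x3B8C4B
s_3 = Round(s_2, k_2) = 0x67C03F
s_4 = Round(s_3, k_3) = 0x411CC8
s_5 = Round(s_4, k_4) = 0x4860EE
s_6 = Round(s_5, k_5) = 0xC24428
s_7 = Round(s_6, k_6) = 0xBA3FA9
s_8 = Round(s_7, k_7) = 0xBD9D9F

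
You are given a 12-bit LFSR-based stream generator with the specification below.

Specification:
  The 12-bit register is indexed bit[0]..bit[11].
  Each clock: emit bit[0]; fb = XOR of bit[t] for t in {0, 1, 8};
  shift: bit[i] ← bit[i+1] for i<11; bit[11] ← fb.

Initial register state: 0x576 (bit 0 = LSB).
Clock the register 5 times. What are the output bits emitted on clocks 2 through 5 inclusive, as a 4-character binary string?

reg_0 = 0x576
clock 1: out=0, reg = 0x2BB
clock 2: out=1, reg = 0x15D
clock 3: out=1, reg = 0x0AE
clock 4: out=0, reg = 0x857
clock 5: out=1, reg = 0x42B

1101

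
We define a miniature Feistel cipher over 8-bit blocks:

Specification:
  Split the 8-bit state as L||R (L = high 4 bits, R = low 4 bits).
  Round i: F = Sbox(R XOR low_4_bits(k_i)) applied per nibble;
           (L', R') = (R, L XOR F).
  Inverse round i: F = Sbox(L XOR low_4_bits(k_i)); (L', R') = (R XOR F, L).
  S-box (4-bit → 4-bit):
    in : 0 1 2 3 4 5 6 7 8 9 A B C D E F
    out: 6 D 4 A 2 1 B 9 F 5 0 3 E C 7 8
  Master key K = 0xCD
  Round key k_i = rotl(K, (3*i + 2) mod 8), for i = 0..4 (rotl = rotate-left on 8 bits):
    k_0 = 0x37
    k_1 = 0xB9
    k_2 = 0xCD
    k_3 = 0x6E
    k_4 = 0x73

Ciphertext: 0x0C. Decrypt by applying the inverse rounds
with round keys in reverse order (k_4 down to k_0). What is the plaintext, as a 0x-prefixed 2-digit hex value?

0x1C

s_0 = ciphertext = 0x0C
s_1 = InvRound(s_0, k_4) = 0x60
s_2 = InvRound(s_1, k_3) = 0xF6
s_3 = InvRound(s_2, k_2) = 0x2F
s_4 = InvRound(s_3, k_1) = 0xC2
s_5 = InvRound(s_4, k_0) = 0x1C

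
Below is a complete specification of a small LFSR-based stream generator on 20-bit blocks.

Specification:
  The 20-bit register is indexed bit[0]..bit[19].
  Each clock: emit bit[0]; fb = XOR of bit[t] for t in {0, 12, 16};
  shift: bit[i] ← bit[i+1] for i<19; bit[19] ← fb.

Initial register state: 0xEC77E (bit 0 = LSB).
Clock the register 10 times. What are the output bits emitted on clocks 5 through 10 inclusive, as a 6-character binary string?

reg_0 = 0xEC77E
clock 1: out=0, reg = 0x763BF
clock 2: out=1, reg = 0x3B1DF
clock 3: out=1, reg = 0x9D8EF
clock 4: out=1, reg = 0xCEC77
clock 5: out=1, reg = 0xE763B
clock 6: out=1, reg = 0x73B1D
clock 7: out=1, reg = 0xB9D8E
clock 8: out=0, reg = 0x5CEC7
clock 9: out=1, reg = 0x2E763
clock 10: out=1, reg = 0x973B1

111011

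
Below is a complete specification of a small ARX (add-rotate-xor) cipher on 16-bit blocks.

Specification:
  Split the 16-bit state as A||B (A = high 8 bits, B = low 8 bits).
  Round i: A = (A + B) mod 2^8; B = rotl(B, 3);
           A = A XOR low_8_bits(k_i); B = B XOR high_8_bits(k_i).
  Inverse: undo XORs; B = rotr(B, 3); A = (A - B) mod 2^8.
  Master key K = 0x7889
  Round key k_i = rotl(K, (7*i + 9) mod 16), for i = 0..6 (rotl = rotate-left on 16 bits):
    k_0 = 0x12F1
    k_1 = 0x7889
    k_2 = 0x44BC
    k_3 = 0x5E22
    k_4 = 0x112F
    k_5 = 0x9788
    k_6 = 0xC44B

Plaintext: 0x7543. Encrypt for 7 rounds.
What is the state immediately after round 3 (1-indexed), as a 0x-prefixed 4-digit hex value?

s_0 = plaintext = 0x7543
s_1 = Round(s_0, k_0) = 0x4908
s_2 = Round(s_1, k_1) = 0xD838
s_3 = Round(s_2, k_2) = 0xAC85
s_4 = Round(s_3, k_3) = 0x1372
s_5 = Round(s_4, k_4) = 0xAA82
s_6 = Round(s_5, k_5) = 0xA483
s_7 = Round(s_6, k_6) = 0x6CD8

0xAC85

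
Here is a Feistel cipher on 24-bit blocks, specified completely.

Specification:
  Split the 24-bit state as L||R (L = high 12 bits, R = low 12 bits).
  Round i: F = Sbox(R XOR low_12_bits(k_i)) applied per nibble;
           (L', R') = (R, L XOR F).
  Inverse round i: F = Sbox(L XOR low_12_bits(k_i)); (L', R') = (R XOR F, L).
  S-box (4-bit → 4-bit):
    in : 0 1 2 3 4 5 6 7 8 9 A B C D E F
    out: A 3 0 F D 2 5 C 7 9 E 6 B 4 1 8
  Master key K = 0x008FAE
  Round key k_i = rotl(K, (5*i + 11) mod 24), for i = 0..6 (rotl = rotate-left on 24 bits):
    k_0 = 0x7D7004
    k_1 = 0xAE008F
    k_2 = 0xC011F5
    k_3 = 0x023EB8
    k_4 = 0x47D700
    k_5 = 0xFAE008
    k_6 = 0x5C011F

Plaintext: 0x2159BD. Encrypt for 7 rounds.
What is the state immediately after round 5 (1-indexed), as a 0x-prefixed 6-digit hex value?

0x2F5842

s_0 = plaintext = 0x2159BD
s_1 = Round(s_0, k_0) = 0x9BDB7C
s_2 = Round(s_1, k_1) = 0xB7CF32
s_3 = Round(s_2, k_2) = 0xF32AC0
s_4 = Round(s_3, k_3) = 0xAC02F5
s_5 = Round(s_4, k_4) = 0x2F5842
s_6 = Round(s_5, k_5) = 0x84252B
s_7 = Round(s_6, k_6) = 0x52B5BF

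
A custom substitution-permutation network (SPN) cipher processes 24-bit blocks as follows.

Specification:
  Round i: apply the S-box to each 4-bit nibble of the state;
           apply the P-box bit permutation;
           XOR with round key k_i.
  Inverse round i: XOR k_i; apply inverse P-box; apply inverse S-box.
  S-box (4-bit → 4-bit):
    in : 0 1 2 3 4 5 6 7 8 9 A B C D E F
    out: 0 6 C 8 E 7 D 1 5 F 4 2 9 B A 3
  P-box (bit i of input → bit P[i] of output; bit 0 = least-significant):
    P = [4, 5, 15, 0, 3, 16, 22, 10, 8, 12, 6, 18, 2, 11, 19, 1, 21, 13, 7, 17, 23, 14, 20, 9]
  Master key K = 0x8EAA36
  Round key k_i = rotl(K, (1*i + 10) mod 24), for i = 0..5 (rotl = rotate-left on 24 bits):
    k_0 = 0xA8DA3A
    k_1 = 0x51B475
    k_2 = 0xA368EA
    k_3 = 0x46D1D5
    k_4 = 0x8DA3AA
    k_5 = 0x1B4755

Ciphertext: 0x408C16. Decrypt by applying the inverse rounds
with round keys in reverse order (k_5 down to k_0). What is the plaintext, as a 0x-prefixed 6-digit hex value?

s_0 = ciphertext = 0x408C16
s_1 = InvRound(s_0, k_5) = 0x434812
s_2 = InvRound(s_1, k_4) = 0xD41C85
s_3 = InvRound(s_2, k_3) = 0x53B838
s_4 = InvRound(s_3, k_2) = 0x5831A8
s_5 = InvRound(s_4, k_1) = 0x0A88D6
s_6 = InvRound(s_5, k_0) = 0xD6717B

0xD6717B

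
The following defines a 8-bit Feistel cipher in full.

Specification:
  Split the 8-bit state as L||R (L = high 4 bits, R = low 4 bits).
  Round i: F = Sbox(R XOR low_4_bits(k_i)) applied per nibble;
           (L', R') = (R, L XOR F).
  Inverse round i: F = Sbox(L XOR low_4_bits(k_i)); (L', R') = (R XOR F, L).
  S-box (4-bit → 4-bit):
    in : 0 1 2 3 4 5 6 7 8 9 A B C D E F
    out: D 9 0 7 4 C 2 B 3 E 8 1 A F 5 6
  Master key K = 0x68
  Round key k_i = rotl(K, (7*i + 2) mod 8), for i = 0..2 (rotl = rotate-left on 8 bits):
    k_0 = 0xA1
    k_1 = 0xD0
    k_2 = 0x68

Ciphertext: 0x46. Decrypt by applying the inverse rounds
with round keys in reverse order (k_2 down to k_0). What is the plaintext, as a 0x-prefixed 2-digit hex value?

0xAE

s_0 = ciphertext = 0x46
s_1 = InvRound(s_0, k_2) = 0xC4
s_2 = InvRound(s_1, k_1) = 0xEC
s_3 = InvRound(s_2, k_0) = 0xAE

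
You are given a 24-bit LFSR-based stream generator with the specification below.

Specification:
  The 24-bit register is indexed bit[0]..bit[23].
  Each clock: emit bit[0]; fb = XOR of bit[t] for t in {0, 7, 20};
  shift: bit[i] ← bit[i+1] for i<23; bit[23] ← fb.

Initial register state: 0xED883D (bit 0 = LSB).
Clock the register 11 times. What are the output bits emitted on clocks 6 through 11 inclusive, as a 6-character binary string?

100000

reg_0 = 0xED883D
clock 1: out=1, reg = 0xF6C41E
clock 2: out=0, reg = 0xFB620F
clock 3: out=1, reg = 0x7DB107
clock 4: out=1, reg = 0x3ED883
clock 5: out=1, reg = 0x9F6C41
clock 6: out=1, reg = 0x4FB620
clock 7: out=0, reg = 0x27DB10
clock 8: out=0, reg = 0x13ED88
clock 9: out=0, reg = 0x09F6C4
clock 10: out=0, reg = 0x84FB62
clock 11: out=0, reg = 0x427DB1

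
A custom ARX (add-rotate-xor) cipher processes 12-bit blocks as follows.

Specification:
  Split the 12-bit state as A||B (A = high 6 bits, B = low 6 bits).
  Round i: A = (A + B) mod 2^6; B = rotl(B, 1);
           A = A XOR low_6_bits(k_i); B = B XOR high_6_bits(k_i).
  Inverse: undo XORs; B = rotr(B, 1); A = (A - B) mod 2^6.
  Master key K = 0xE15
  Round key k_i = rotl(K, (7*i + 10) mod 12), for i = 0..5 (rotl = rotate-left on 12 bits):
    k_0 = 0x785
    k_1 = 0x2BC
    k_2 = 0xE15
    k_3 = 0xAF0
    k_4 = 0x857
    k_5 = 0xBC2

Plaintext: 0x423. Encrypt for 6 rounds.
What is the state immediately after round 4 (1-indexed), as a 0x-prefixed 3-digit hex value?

0xDF9

s_0 = plaintext = 0x423
s_1 = Round(s_0, k_0) = 0xD99
s_2 = Round(s_1, k_1) = 0xCF8
s_3 = Round(s_2, k_2) = 0xF89
s_4 = Round(s_3, k_3) = 0xDF9
s_5 = Round(s_4, k_4) = 0x9D2
s_6 = Round(s_5, k_5) = 0xECB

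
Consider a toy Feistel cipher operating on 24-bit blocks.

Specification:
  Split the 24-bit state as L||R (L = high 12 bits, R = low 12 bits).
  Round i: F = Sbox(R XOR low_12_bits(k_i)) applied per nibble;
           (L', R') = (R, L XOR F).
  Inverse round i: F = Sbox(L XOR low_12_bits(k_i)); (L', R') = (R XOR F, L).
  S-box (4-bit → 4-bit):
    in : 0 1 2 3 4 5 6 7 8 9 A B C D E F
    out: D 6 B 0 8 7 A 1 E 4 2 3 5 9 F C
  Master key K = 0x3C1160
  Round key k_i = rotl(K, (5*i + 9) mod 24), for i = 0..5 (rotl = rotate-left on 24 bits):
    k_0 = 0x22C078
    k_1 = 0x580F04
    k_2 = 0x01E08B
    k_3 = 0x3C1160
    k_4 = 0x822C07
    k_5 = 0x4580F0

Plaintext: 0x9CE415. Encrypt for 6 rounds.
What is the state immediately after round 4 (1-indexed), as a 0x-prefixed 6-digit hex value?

s_0 = plaintext = 0x9CE415
s_1 = Round(s_0, k_0) = 0x415167
s_2 = Round(s_1, k_1) = 0x167BB5
s_3 = Round(s_2, k_2) = 0xBB5268
s_4 = Round(s_3, k_3) = 0x268B6B
s_5 = Round(s_4, k_4) = 0xB6B3CD
s_6 = Round(s_5, k_5) = 0x3CDB62

0x268B6B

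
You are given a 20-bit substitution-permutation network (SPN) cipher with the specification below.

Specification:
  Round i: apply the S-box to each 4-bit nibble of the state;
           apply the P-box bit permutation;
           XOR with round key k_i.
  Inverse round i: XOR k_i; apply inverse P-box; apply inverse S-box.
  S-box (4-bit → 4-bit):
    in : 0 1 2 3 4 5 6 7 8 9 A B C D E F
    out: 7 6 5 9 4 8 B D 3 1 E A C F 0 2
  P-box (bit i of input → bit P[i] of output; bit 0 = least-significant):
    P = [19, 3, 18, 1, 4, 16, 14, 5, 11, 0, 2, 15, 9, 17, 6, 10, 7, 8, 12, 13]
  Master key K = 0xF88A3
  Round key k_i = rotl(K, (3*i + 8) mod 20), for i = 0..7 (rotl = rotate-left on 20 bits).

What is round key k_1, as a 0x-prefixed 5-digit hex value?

K = 0xF88A3
k_0 = rotl(K, (3*0+8) mod 20) = rotl(K, 8) = 0x8A3F8
k_1 = rotl(K, (3*1+8) mod 20) = rotl(K, 11) = 0x51FC4

0x51FC4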